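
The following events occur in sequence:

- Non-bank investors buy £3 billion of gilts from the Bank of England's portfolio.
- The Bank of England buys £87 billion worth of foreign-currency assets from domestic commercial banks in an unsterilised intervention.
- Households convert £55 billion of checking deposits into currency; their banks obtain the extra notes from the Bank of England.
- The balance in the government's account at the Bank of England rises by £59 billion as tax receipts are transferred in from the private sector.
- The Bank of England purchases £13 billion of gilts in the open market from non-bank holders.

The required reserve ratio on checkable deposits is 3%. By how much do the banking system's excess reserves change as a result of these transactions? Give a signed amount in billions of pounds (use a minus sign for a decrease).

-£13.88 billion

Asset sale (to non-banks) £3 billion: reserves −£3B, deposits −£3B.
FX purchase £87 billion: reserves +£87B, deposits 0.
Currency withdrawal £55 billion: reserves −£55B, deposits −£55B.
Government account inflow £59 billion: reserves −£59B, deposits −£59B.
Asset purchase (from non-banks) £13 billion: reserves +£13B, deposits +£13B.
Totals: Δreserves = −£17B, Δdeposits = −£104B.
Δrequired reserves = 3% × −£104B = −£3.12B.
Δexcess reserves = Δreserves − Δrequired = −£17B − (−£3.12B) = -£13.88 billion.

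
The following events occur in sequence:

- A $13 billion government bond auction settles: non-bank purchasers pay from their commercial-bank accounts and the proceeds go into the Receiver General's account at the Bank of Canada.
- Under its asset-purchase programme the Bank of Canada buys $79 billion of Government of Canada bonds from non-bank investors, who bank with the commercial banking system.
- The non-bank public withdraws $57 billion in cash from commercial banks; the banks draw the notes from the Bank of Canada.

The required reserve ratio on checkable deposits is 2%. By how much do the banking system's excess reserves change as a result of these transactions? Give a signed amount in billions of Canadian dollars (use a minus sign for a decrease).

+$8.82 billion

Government account inflow $13 billion: reserves −$13B, deposits −$13B.
Asset purchase (from non-banks) $79 billion: reserves +$79B, deposits +$79B.
Currency withdrawal $57 billion: reserves −$57B, deposits −$57B.
Totals: Δreserves = +$9B, Δdeposits = +$9B.
Δrequired reserves = 2% × +$9B = +$0.18B.
Δexcess reserves = Δreserves − Δrequired = +$9B − (+$0.18B) = +$8.82 billion.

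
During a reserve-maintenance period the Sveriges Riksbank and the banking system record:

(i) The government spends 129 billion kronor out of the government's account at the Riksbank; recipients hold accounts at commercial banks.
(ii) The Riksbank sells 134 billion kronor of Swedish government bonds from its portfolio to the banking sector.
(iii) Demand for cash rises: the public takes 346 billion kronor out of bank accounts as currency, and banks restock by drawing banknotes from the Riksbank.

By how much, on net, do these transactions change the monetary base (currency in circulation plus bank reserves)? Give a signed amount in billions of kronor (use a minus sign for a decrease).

-5 billion

Government spending 129 billion kronor: a non-base liability converts back to reserves → +129B.
OMO sale (to banks) 134 billion kronor: Riksbank balance sheet contracts → −134B.
Currency withdrawal 346 billion kronor: just a shift between currency and reserves — both are base money → 0.
Net: 129 − 134 + 0 = -5 billion.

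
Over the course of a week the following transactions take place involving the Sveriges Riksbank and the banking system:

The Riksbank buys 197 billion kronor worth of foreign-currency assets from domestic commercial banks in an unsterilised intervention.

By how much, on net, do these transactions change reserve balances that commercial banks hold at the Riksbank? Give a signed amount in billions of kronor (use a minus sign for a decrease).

FX purchase 197 billion kronor: the Riksbank pays by crediting reserve accounts → +197B.

+197 billion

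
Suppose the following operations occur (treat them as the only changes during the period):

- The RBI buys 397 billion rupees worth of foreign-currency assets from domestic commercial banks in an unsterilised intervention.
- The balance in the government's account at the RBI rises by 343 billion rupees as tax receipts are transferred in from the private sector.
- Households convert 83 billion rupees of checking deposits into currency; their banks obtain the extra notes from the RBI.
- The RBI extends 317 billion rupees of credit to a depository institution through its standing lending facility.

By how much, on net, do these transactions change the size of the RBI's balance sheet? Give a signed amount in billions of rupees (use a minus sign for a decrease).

+714 billion

RBI balance sheet:
  Assets:      Loans to banks +317B, Foreign assets +397B
  Liabilities: Bank reserves +288B, Currency in circulation +83B, Government deposits +343B
Change in total RBI assets = +714 billion.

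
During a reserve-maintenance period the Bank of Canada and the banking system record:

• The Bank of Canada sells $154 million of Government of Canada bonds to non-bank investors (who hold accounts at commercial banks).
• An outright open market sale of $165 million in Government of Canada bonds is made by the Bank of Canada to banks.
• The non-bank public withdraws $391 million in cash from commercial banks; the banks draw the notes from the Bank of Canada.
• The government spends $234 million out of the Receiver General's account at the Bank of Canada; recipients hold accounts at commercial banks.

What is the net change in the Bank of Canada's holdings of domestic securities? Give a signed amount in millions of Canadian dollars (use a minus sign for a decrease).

-$319 million

Bank of Canada balance sheet:
  Assets:      Securities −$319M
  Liabilities: Bank reserves −$476M, Currency in circulation +$391M, Government deposits −$234M
Commercial banking system:
  Assets:      Reserves at CB −$476M, Securities +$165M
  Liabilities: Checkable deposits −$311M
So the change in the Bank of Canada's holdings of domestic securities is -$319 million.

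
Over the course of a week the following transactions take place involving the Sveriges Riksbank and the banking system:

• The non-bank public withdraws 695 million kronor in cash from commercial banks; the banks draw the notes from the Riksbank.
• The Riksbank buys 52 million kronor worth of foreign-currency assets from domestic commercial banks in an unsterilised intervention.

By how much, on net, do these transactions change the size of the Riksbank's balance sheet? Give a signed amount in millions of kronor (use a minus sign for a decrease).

+52 million

Riksbank balance sheet:
  Assets:      Foreign assets +52M
  Liabilities: Bank reserves −643M, Currency in circulation +695M
Change in total Riksbank assets = +52 million.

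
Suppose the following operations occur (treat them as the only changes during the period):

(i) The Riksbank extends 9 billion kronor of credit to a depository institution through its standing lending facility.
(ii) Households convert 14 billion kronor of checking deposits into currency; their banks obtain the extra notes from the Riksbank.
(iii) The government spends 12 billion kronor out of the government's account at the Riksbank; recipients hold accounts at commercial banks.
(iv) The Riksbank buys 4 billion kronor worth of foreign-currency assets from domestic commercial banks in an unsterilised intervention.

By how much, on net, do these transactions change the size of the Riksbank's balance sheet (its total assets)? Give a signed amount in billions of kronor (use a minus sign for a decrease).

+13 billion

Discount-window loan 9 billion kronor: a Riksbank asset is acquired → +9B.
Currency withdrawal 14 billion kronor: only the composition of liabilities changes → 0.
Government spending 12 billion kronor: only the composition of liabilities changes → 0.
FX purchase 4 billion kronor: a Riksbank asset is acquired → +4B.
Net: 9 + 0 + 0 + 4 = +13 billion.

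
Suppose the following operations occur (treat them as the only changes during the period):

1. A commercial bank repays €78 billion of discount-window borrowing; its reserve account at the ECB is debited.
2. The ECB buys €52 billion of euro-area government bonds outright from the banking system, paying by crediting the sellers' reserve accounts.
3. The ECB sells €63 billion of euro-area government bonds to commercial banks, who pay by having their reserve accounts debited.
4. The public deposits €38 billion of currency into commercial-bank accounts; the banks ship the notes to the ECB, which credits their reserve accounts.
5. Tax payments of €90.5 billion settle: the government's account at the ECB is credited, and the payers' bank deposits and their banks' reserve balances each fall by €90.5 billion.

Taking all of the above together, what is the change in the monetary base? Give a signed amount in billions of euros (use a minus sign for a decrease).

-€179.5 billion

ECB balance sheet:
  Assets:      Securities −€11B, Loans to banks −€78B
  Liabilities: Bank reserves −€141.5B, Currency in circulation −€38B, Government deposits +€90.5B
Commercial banking system:
  Assets:      Reserves at CB −€141.5B, Securities +€11B
  Liabilities: Checkable deposits −€52.5B, Borrowings from CB −€78B
Monetary base = currency + reserves: −€38B + (−€141.5B) = -€179.5 billion.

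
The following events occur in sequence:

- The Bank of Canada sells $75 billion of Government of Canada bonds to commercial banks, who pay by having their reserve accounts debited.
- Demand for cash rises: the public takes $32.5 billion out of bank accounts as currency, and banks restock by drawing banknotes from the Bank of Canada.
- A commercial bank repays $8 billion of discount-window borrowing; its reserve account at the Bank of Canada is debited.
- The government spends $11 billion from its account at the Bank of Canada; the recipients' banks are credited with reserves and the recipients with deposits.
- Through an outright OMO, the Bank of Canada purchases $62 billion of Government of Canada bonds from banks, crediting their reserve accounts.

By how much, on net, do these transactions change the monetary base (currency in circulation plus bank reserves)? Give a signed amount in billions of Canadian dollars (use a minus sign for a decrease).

OMO sale (to banks) $75 billion: Bank of Canada balance sheet contracts → −$75B.
Currency withdrawal $32.5 billion: just a shift between currency and reserves — both are base money → 0.
Discount-window repayment $8 billion: Bank of Canada balance sheet contracts → −$8B.
Government spending $11 billion: a non-base liability converts back to reserves → +$11B.
OMO purchase (from banks) $62 billion: Bank of Canada balance sheet expands → +$62B.
Net: −75 + 0 − 8 + 11 + 62 = -$10 billion.

-$10 billion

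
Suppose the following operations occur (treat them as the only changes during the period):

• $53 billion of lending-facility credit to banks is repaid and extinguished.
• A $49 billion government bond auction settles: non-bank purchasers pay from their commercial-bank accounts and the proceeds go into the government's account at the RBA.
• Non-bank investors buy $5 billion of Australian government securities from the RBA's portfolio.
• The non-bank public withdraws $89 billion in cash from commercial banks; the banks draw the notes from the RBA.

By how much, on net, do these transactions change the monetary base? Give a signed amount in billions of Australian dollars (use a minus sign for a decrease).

-$107 billion

RBA balance sheet:
  Assets:      Securities −$5B, Loans to banks −$53B
  Liabilities: Bank reserves −$196B, Currency in circulation +$89B, Government deposits +$49B
Monetary base = currency + reserves: +$89B + (−$196B) = -$107 billion.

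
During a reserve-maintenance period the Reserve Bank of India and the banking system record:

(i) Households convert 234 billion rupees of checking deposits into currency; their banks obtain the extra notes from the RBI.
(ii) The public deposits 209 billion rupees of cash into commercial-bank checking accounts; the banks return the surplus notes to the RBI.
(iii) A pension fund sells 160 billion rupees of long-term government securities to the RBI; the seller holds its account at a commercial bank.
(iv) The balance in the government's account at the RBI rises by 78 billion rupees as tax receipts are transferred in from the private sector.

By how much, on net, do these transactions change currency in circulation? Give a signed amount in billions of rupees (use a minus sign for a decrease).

RBI balance sheet:
  Assets:      Securities +160B
  Liabilities: Bank reserves +57B, Currency in circulation +25B, Government deposits +78B
Commercial banking system:
  Assets:      Reserves at CB +57B
  Liabilities: Checkable deposits +57B
So the change in currency in circulation is +25 billion.

+25 billion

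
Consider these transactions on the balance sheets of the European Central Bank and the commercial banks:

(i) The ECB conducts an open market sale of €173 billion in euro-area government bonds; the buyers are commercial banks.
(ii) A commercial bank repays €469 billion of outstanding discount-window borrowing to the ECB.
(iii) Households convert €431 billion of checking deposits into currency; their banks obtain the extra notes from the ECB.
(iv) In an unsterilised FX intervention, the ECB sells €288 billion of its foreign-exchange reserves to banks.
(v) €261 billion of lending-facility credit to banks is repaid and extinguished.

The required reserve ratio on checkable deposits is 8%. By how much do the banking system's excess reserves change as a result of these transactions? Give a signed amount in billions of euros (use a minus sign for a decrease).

-€1587.52 billion

OMO sale (to banks) €173 billion: reserves −€173B, deposits 0.
Discount-window repayment €469 billion: reserves −€469B, deposits 0.
Currency withdrawal €431 billion: reserves −€431B, deposits −€431B.
FX sale €288 billion: reserves −€288B, deposits 0.
Discount-window repayment €261 billion: reserves −€261B, deposits 0.
Totals: Δreserves = −€1622B, Δdeposits = −€431B.
Δrequired reserves = 8% × −€431B = −€34.48B.
Δexcess reserves = Δreserves − Δrequired = −€1622B − (−€34.48B) = -€1587.52 billion.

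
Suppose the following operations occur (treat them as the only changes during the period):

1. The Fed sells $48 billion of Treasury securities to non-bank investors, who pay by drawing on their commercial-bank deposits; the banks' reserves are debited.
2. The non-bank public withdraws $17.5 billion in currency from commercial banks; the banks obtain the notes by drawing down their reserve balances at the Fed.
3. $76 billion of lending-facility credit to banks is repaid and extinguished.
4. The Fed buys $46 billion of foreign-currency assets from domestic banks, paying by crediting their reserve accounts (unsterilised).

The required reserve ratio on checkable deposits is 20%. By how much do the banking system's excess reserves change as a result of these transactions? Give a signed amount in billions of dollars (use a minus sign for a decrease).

Asset sale (to non-banks) $48 billion: reserves −$48B, deposits −$48B.
Currency withdrawal $17.5 billion: reserves −$17.5B, deposits −$17.5B.
Discount-window repayment $76 billion: reserves −$76B, deposits 0.
FX purchase $46 billion: reserves +$46B, deposits 0.
Totals: Δreserves = −$95.5B, Δdeposits = −$65.5B.
Δrequired reserves = 20% × −$65.5B = −$13.1B.
Δexcess reserves = Δreserves − Δrequired = −$95.5B − (−$13.1B) = -$82.4 billion.

-$82.4 billion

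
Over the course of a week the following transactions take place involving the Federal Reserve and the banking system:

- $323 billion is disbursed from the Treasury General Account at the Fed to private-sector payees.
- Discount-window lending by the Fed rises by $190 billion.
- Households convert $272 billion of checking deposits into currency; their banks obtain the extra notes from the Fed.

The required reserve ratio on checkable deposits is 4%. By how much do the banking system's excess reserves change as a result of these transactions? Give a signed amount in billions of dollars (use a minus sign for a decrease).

+$238.96 billion

Government spending $323 billion: reserves +$323B, deposits +$323B.
Discount-window loan $190 billion: reserves +$190B, deposits 0.
Currency withdrawal $272 billion: reserves −$272B, deposits −$272B.
Totals: Δreserves = +$241B, Δdeposits = +$51B.
Δrequired reserves = 4% × +$51B = +$2.04B.
Δexcess reserves = Δreserves − Δrequired = +$241B − (+$2.04B) = +$238.96 billion.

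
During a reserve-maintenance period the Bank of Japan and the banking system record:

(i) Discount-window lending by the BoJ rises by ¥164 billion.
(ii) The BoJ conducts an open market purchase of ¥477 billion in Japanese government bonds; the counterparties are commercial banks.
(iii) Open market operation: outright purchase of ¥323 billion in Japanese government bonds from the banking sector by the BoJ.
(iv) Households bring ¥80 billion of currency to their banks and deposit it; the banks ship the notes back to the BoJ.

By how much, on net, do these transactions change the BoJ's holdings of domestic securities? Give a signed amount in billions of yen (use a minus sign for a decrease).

BoJ balance sheet:
  Assets:      Securities +¥800B, Loans to banks +¥164B
  Liabilities: Bank reserves +¥1044B, Currency in circulation −¥80B
So the change in the BoJ's holdings of domestic securities is +¥800 billion.

+¥800 billion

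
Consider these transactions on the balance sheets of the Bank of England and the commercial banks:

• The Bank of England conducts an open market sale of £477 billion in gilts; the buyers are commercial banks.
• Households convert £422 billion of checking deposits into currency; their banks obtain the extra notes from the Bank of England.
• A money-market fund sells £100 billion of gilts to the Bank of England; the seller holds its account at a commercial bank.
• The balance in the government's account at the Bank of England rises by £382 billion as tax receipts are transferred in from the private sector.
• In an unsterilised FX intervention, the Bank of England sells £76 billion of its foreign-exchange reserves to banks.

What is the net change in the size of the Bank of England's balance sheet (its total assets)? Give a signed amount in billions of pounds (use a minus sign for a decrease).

OMO sale (to banks) £477 billion: a Bank of England asset is shed → −£477B.
Currency withdrawal £422 billion: only the composition of liabilities changes → 0.
Asset purchase (from non-banks) £100 billion: a Bank of England asset is acquired → +£100B.
Government account inflow £382 billion: only the composition of liabilities changes → 0.
FX sale £76 billion: a Bank of England asset is shed → −£76B.
Net: −477 + 0 + 100 + 0 − 76 = -£453 billion.

-£453 billion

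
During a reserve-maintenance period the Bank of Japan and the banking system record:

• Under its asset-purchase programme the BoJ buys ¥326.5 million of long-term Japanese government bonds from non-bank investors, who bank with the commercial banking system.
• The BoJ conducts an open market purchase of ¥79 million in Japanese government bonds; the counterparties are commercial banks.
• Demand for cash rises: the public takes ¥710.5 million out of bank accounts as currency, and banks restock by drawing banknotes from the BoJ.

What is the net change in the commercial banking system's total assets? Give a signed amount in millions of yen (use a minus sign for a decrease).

-¥384 million

BoJ balance sheet:
  Assets:      Securities +¥405.5M
  Liabilities: Bank reserves −¥305M, Currency in circulation +¥710.5M
Commercial banking system:
  Assets:      Reserves at CB −¥305M, Securities −¥79M
  Liabilities: Checkable deposits −¥384M
Change in total bank assets = -¥384 million.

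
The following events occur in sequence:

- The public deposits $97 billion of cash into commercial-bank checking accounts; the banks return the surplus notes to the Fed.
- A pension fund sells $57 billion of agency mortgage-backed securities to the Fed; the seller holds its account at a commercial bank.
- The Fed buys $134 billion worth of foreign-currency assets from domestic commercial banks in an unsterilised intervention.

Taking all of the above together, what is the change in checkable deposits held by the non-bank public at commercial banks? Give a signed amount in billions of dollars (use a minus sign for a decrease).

+$154 billion

Fed balance sheet:
  Assets:      Securities +$57B, Foreign assets +$134B
  Liabilities: Bank reserves +$288B, Currency in circulation −$97B
Commercial banking system:
  Assets:      Reserves at CB +$288B, Foreign assets −$134B
  Liabilities: Checkable deposits +$154B
So the change in checkable deposits held by the non-bank public at commercial banks is +$154 billion.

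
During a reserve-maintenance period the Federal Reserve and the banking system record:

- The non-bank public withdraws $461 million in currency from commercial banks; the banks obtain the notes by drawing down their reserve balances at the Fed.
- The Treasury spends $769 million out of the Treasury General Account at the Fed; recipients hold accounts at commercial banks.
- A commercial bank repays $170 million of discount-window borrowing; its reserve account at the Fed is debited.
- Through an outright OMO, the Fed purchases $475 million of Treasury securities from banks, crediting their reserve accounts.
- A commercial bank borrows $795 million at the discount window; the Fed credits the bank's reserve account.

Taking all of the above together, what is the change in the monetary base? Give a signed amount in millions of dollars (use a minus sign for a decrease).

Currency withdrawal $461 million: just a shift between currency and reserves — both are base money → 0.
Government spending $769 million: a non-base liability converts back to reserves → +$769M.
Discount-window repayment $170 million: Fed balance sheet contracts → −$170M.
OMO purchase (from banks) $475 million: Fed balance sheet expands → +$475M.
Discount-window loan $795 million: Fed balance sheet expands → +$795M.
Net: 0 + 769 − 170 + 475 + 795 = +$1869 million.

+$1869 million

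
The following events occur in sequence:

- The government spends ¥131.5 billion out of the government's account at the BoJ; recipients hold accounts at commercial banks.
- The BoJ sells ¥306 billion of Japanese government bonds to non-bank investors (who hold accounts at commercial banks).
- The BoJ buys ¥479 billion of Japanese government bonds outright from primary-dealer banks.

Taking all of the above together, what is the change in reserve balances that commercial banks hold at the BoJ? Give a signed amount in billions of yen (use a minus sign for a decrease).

+¥304.5 billion

BoJ balance sheet:
  Assets:      Securities +¥173B
  Liabilities: Bank reserves +¥304.5B, Government deposits −¥131.5B
Commercial banking system:
  Assets:      Reserves at CB +¥304.5B, Securities −¥479B
  Liabilities: Checkable deposits −¥174.5B
So the change in reserve balances that commercial banks hold at the BoJ is +¥304.5 billion.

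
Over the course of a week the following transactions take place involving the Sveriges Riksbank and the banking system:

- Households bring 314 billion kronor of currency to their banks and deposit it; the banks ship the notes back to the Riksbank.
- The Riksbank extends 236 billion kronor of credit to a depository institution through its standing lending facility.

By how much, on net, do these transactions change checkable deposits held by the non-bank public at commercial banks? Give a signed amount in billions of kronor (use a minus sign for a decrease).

Currency deposit 314 billion kronor: non-bank counterparties' bank balances rise → +314B.
Discount-window loan 236 billion kronor: the counterparty is a bank, so public deposits are unchanged → 0.
Net: 314 + 0 = +314 billion.

+314 billion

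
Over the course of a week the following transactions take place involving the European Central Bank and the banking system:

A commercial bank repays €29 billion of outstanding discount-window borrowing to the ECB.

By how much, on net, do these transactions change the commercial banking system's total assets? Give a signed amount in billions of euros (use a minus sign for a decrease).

ECB balance sheet:
  Assets:      Loans to banks −€29B
  Liabilities: Bank reserves −€29B
Commercial banking system:
  Assets:      Reserves at CB −€29B
  Liabilities: Borrowings from CB −€29B
Change in total bank assets = -€29 billion.

-€29 billion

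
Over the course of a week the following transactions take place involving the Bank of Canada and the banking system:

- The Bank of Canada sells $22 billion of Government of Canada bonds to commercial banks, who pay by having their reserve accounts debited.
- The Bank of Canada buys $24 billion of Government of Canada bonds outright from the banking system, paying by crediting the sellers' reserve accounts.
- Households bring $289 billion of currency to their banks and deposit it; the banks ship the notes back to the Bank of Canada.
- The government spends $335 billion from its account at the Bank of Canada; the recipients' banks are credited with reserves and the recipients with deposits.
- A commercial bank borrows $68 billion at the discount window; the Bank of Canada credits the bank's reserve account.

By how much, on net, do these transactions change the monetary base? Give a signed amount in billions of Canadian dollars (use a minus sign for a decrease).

Bank of Canada balance sheet:
  Assets:      Securities +$2B, Loans to banks +$68B
  Liabilities: Bank reserves +$694B, Currency in circulation −$289B, Government deposits −$335B
Commercial banking system:
  Assets:      Reserves at CB +$694B, Securities −$2B
  Liabilities: Checkable deposits +$624B, Borrowings from CB +$68B
Monetary base = currency + reserves: −$289B + (+$694B) = +$405 billion.

+$405 billion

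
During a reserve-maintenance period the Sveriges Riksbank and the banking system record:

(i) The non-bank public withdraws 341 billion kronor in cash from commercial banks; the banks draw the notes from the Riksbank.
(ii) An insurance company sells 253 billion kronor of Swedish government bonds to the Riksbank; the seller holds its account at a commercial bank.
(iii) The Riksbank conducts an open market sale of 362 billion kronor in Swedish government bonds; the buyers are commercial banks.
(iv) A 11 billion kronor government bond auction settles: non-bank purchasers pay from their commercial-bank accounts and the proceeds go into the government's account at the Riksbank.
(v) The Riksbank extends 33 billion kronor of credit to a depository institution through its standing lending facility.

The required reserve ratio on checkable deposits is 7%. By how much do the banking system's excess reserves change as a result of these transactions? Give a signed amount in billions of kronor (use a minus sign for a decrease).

-421.07 billion

Currency withdrawal 341 billion kronor: reserves −341B, deposits −341B.
Asset purchase (from non-banks) 253 billion kronor: reserves +253B, deposits +253B.
OMO sale (to banks) 362 billion kronor: reserves −362B, deposits 0.
Government account inflow 11 billion kronor: reserves −11B, deposits −11B.
Discount-window loan 33 billion kronor: reserves +33B, deposits 0.
Totals: Δreserves = −428B, Δdeposits = −99B.
Δrequired reserves = 7% × −99B = −6.93B.
Δexcess reserves = Δreserves − Δrequired = −428B − (−6.93B) = -421.07 billion.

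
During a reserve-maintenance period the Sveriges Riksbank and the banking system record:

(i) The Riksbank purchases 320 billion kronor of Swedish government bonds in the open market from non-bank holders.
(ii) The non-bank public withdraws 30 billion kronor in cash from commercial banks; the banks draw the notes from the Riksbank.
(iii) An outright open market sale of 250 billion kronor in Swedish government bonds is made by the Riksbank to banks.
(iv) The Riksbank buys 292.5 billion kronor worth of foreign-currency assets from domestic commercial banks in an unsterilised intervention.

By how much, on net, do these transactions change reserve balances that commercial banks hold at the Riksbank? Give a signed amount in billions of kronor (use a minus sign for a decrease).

Asset purchase (from non-banks) 320 billion kronor: the Riksbank pays by crediting reserve accounts → +320B.
Currency withdrawal 30 billion kronor: banks swap reserves for currency → −30B.
OMO sale (to banks) 250 billion kronor: the buying banks pay out of their reserve balances → −250B.
FX purchase 292.5 billion kronor: the Riksbank pays by crediting reserve accounts → +292.5B.
Net: 320 − 30 − 250 + 292.5 = +332.5 billion.

+332.5 billion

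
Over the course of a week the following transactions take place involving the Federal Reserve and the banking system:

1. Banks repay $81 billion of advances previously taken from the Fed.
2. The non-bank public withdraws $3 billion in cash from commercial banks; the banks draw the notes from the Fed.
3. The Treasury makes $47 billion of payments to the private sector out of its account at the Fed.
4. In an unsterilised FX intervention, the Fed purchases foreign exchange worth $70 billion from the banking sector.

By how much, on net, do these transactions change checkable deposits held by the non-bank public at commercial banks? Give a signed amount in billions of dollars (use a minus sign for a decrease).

+$44 billion

Fed balance sheet:
  Assets:      Loans to banks −$81B, Foreign assets +$70B
  Liabilities: Bank reserves +$33B, Currency in circulation +$3B, Government deposits −$47B
Commercial banking system:
  Assets:      Reserves at CB +$33B, Foreign assets −$70B
  Liabilities: Checkable deposits +$44B, Borrowings from CB −$81B
So the change in checkable deposits held by the non-bank public at commercial banks is +$44 billion.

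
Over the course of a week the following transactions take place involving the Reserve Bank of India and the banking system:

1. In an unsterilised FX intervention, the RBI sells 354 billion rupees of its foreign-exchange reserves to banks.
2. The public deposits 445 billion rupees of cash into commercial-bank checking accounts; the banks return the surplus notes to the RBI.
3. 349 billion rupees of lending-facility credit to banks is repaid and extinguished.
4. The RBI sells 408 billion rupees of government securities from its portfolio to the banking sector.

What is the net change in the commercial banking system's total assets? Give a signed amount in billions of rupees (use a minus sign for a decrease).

+96 billion

RBI balance sheet:
  Assets:      Securities −408B, Loans to banks −349B, Foreign assets −354B
  Liabilities: Bank reserves −666B, Currency in circulation −445B
Commercial banking system:
  Assets:      Reserves at CB −666B, Securities +408B, Foreign assets +354B
  Liabilities: Checkable deposits +445B, Borrowings from CB −349B
Change in total bank assets = +96 billion.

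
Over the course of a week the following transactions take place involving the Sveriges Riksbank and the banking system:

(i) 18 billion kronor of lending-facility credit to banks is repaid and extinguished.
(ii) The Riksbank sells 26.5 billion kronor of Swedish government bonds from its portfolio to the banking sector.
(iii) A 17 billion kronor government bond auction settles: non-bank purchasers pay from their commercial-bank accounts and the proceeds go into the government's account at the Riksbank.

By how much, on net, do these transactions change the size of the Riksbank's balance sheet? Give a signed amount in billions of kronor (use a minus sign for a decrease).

Riksbank balance sheet:
  Assets:      Securities −26.5B, Loans to banks −18B
  Liabilities: Bank reserves −61.5B, Government deposits +17B
Change in total Riksbank assets = -44.5 billion.

-44.5 billion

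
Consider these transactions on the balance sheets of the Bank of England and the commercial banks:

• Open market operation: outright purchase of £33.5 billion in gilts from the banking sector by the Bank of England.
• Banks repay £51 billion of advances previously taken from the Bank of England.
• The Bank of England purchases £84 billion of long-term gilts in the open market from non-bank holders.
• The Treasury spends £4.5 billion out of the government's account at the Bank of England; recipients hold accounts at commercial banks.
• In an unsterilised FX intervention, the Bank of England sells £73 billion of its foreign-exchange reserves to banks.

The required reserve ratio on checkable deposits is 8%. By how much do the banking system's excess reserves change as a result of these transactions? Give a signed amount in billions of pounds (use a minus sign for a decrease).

OMO purchase (from banks) £33.5 billion: reserves +£33.5B, deposits 0.
Discount-window repayment £51 billion: reserves −£51B, deposits 0.
Asset purchase (from non-banks) £84 billion: reserves +£84B, deposits +£84B.
Government spending £4.5 billion: reserves +£4.5B, deposits +£4.5B.
FX sale £73 billion: reserves −£73B, deposits 0.
Totals: Δreserves = −£2B, Δdeposits = +£88.5B.
Δrequired reserves = 8% × +£88.5B = +£7.08B.
Δexcess reserves = Δreserves − Δrequired = −£2B − (+£7.08B) = -£9.08 billion.

-£9.08 billion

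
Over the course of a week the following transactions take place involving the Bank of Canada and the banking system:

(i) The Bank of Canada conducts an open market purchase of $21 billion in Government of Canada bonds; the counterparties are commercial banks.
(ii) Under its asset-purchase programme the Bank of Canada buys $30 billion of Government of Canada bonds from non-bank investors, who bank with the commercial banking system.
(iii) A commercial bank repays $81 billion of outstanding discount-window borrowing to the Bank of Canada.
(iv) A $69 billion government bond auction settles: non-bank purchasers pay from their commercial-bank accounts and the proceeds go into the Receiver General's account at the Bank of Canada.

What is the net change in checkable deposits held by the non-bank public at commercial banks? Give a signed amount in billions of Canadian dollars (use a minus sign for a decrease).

-$39 billion

OMO purchase (from banks) $21 billion: the counterparty is a bank, so public deposits are unchanged → 0.
Asset purchase (from non-banks) $30 billion: non-bank counterparties' bank balances rise → +$30B.
Discount-window repayment $81 billion: the counterparty is a bank, so public deposits are unchanged → 0.
Government account inflow $69 billion: non-bank counterparties' bank balances fall → −$69B.
Net: 0 + 30 + 0 − 69 = -$39 billion.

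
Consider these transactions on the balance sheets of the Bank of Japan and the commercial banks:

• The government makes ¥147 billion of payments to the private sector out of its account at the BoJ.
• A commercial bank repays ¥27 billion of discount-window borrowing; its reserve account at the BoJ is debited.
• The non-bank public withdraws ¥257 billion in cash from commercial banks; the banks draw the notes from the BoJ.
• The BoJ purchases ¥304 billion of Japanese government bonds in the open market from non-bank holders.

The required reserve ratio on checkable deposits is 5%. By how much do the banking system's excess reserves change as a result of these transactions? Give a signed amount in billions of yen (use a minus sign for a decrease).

+¥157.3 billion

Government spending ¥147 billion: reserves +¥147B, deposits +¥147B.
Discount-window repayment ¥27 billion: reserves −¥27B, deposits 0.
Currency withdrawal ¥257 billion: reserves −¥257B, deposits −¥257B.
Asset purchase (from non-banks) ¥304 billion: reserves +¥304B, deposits +¥304B.
Totals: Δreserves = +¥167B, Δdeposits = +¥194B.
Δrequired reserves = 5% × +¥194B = +¥9.7B.
Δexcess reserves = Δreserves − Δrequired = +¥167B − (+¥9.7B) = +¥157.3 billion.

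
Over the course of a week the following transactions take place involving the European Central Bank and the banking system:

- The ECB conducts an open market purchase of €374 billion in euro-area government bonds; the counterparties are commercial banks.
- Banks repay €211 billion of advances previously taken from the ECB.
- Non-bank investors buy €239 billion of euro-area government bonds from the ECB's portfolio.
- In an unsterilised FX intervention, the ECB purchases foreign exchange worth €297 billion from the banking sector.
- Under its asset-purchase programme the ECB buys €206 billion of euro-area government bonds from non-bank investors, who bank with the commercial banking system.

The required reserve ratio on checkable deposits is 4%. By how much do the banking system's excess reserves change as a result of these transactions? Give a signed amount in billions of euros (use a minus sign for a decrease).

+€428.32 billion

OMO purchase (from banks) €374 billion: reserves +€374B, deposits 0.
Discount-window repayment €211 billion: reserves −€211B, deposits 0.
Asset sale (to non-banks) €239 billion: reserves −€239B, deposits −€239B.
FX purchase €297 billion: reserves +€297B, deposits 0.
Asset purchase (from non-banks) €206 billion: reserves +€206B, deposits +€206B.
Totals: Δreserves = +€427B, Δdeposits = −€33B.
Δrequired reserves = 4% × −€33B = −€1.32B.
Δexcess reserves = Δreserves − Δrequired = +€427B − (−€1.32B) = +€428.32 billion.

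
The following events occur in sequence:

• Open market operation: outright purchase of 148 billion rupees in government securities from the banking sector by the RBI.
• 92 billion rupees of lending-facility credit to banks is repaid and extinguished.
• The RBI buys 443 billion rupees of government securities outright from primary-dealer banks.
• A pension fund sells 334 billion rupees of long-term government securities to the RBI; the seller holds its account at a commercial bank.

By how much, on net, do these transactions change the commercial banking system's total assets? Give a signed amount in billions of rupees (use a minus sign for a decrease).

OMO purchase (from banks) 148 billion rupees: just an asset swap on bank balance sheets → 0.
Discount-window repayment 92 billion rupees: bank balance sheets shrink → −92B.
OMO purchase (from banks) 443 billion rupees: just an asset swap on bank balance sheets → 0.
Asset purchase (from non-banks) 334 billion rupees: bank balance sheets expand → +334B.
Net: 0 − 92 + 0 + 334 = +242 billion.

+242 billion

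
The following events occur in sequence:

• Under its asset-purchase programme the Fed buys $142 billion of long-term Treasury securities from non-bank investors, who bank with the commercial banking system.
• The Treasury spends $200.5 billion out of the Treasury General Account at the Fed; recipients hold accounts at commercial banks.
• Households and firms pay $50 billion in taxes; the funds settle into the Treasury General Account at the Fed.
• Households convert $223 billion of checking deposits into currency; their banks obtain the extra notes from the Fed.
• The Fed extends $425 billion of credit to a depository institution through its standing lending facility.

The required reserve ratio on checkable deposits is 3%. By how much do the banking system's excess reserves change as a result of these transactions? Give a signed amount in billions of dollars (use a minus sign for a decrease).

+$492.415 billion

Asset purchase (from non-banks) $142 billion: reserves +$142B, deposits +$142B.
Government spending $200.5 billion: reserves +$200.5B, deposits +$200.5B.
Government account inflow $50 billion: reserves −$50B, deposits −$50B.
Currency withdrawal $223 billion: reserves −$223B, deposits −$223B.
Discount-window loan $425 billion: reserves +$425B, deposits 0.
Totals: Δreserves = +$494.5B, Δdeposits = +$69.5B.
Δrequired reserves = 3% × +$69.5B = +$2.085B.
Δexcess reserves = Δreserves − Δrequired = +$494.5B − (+$2.085B) = +$492.415 billion.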